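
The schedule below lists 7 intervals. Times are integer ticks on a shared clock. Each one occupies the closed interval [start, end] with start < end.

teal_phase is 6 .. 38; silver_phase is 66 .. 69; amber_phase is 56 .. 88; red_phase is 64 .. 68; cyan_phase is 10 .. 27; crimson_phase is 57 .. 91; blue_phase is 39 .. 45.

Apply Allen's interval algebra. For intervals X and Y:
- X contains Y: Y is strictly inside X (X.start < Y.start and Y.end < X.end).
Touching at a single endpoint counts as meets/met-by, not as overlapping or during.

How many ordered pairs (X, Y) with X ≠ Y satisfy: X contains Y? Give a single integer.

5

Checking all 42 ordered pairs for relation 'contains'; matching pairs in alphabetical order:
(amber_phase, red_phase): amber_phase contains red_phase ✓
(amber_phase, silver_phase): amber_phase contains silver_phase ✓
(crimson_phase, red_phase): crimson_phase contains red_phase ✓
(crimson_phase, silver_phase): crimson_phase contains silver_phase ✓
(teal_phase, cyan_phase): teal_phase contains cyan_phase ✓
Count: 5.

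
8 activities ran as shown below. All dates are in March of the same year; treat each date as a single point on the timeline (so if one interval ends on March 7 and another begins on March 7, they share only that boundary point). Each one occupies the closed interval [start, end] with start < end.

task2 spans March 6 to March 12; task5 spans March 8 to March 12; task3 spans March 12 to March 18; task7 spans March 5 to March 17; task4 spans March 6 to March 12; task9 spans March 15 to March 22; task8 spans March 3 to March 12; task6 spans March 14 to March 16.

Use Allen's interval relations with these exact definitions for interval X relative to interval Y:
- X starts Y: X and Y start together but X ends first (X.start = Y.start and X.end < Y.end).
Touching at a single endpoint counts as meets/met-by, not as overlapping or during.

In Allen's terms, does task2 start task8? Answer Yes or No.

task2 = [March 6, March 12], task8 = [March 3, March 12].
Actual relation of task2 to task8: finishes.
Asked whether 'starts' holds → No.

No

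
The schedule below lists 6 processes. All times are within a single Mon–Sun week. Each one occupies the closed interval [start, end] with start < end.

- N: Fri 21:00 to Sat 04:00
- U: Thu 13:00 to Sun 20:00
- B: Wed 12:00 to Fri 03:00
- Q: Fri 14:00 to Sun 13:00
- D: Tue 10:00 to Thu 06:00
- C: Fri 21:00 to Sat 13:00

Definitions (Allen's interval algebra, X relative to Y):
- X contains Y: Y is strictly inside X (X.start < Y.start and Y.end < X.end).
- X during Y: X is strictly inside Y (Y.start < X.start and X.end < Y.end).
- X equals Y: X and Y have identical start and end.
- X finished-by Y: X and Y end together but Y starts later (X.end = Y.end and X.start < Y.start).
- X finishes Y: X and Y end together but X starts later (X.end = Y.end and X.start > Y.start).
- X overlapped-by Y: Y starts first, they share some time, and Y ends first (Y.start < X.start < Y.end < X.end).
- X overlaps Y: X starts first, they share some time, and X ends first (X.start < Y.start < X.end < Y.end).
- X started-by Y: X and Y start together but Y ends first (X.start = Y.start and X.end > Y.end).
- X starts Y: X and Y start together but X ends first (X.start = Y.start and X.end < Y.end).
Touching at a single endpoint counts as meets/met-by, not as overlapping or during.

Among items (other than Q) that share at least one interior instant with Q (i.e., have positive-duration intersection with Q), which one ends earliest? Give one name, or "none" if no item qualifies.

N

Target Q = [Fri 14:00, Sun 13:00].
B [Wed 12:00, Fri 03:00] → before → excluded.
C [Fri 21:00, Sat 13:00] → during → candidate.
D [Tue 10:00, Thu 06:00] → before → excluded.
N [Fri 21:00, Sat 04:00] → during → candidate.
U [Thu 13:00, Sun 20:00] → contains → candidate.
Among candidates, earliest end is Sat 04:00 → N.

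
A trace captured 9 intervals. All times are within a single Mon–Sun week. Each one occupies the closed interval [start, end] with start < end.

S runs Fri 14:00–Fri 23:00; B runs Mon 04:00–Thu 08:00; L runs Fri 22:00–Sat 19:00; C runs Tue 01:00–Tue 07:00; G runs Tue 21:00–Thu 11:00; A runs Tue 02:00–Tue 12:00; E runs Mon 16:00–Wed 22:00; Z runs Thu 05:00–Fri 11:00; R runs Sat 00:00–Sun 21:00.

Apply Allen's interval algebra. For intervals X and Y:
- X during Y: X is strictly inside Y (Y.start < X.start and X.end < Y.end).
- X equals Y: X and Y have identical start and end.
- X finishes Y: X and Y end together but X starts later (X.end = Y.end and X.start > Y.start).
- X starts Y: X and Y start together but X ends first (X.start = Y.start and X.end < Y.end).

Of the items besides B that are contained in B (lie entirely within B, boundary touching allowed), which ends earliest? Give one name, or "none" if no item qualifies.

C

Target B = [Mon 04:00, Thu 08:00].
A [Tue 02:00, Tue 12:00] → during → candidate.
C [Tue 01:00, Tue 07:00] → during → candidate.
E [Mon 16:00, Wed 22:00] → during → candidate.
G [Tue 21:00, Thu 11:00] → overlapped-by → excluded.
L [Fri 22:00, Sat 19:00] → after → excluded.
R [Sat 00:00, Sun 21:00] → after → excluded.
S [Fri 14:00, Fri 23:00] → after → excluded.
Z [Thu 05:00, Fri 11:00] → overlapped-by → excluded.
Among candidates, earliest end is Tue 07:00 → C.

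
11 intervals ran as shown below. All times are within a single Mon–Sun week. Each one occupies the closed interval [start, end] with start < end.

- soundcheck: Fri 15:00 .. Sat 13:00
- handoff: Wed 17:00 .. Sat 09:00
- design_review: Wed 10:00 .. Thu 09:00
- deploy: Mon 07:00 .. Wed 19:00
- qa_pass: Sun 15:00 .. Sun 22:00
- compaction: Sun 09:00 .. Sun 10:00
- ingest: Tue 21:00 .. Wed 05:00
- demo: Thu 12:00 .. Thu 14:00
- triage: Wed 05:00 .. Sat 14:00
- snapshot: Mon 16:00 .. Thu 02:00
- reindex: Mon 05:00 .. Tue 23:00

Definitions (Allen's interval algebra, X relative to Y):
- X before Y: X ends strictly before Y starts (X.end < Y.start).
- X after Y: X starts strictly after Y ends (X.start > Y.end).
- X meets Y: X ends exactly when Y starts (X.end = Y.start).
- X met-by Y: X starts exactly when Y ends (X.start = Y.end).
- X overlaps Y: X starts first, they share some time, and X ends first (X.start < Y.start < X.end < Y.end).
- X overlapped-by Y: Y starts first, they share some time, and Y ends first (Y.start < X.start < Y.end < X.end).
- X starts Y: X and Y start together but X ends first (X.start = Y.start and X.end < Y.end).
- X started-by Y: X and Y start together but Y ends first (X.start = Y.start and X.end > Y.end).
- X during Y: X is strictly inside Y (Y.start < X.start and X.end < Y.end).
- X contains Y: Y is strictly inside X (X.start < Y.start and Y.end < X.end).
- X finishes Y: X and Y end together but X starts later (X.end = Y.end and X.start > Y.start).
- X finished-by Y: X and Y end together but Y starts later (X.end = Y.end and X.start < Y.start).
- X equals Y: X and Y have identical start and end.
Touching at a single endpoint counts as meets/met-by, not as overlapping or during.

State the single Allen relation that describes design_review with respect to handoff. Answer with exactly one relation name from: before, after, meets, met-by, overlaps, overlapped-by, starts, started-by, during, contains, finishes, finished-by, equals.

design_review = [Wed 10:00, Thu 09:00]; handoff = [Wed 17:00, Sat 09:00].
Compare endpoints: design_review.start < handoff.start, design_review.start < handoff.end, design_review.end > handoff.start, design_review.end < handoff.end.
That pattern is 'overlaps'.

overlaps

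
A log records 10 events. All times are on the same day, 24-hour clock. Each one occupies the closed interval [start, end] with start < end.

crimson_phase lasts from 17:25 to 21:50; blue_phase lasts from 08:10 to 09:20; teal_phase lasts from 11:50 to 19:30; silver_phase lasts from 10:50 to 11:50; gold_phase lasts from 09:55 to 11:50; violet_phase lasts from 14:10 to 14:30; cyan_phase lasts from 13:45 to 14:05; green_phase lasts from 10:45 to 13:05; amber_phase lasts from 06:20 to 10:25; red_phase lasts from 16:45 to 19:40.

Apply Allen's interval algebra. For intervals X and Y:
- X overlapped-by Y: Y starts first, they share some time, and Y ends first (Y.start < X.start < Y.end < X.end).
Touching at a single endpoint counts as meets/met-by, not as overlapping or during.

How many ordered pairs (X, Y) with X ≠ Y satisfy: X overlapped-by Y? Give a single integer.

Checking all 90 ordered pairs for relation 'overlapped-by'; matching pairs in alphabetical order:
(crimson_phase, red_phase): crimson_phase overlapped-by red_phase ✓
(crimson_phase, teal_phase): crimson_phase overlapped-by teal_phase ✓
(gold_phase, amber_phase): gold_phase overlapped-by amber_phase ✓
(green_phase, gold_phase): green_phase overlapped-by gold_phase ✓
(red_phase, teal_phase): red_phase overlapped-by teal_phase ✓
(teal_phase, green_phase): teal_phase overlapped-by green_phase ✓
Count: 6.

6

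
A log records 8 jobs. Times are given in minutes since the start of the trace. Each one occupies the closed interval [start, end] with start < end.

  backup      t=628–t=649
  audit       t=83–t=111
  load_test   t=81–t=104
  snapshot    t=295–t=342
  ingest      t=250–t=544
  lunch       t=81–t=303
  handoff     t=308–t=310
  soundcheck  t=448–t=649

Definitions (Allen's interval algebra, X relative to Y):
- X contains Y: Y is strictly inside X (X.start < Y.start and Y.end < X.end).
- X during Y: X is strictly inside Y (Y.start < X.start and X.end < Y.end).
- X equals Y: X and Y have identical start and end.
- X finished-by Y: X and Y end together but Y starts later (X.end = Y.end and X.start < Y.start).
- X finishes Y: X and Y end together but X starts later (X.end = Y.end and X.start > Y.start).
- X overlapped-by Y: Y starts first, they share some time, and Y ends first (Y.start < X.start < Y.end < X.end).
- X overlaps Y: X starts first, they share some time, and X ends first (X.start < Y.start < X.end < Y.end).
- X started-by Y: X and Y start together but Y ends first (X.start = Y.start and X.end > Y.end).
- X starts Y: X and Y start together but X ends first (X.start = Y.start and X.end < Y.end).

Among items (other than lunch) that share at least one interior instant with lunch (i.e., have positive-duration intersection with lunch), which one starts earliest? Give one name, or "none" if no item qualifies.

load_test

Target lunch = [t=81, t=303].
audit [t=83, t=111] → during → candidate.
backup [t=628, t=649] → after → excluded.
handoff [t=308, t=310] → after → excluded.
ingest [t=250, t=544] → overlapped-by → candidate.
load_test [t=81, t=104] → starts → candidate.
snapshot [t=295, t=342] → overlapped-by → candidate.
soundcheck [t=448, t=649] → after → excluded.
Among candidates, earliest start is t=81 → load_test.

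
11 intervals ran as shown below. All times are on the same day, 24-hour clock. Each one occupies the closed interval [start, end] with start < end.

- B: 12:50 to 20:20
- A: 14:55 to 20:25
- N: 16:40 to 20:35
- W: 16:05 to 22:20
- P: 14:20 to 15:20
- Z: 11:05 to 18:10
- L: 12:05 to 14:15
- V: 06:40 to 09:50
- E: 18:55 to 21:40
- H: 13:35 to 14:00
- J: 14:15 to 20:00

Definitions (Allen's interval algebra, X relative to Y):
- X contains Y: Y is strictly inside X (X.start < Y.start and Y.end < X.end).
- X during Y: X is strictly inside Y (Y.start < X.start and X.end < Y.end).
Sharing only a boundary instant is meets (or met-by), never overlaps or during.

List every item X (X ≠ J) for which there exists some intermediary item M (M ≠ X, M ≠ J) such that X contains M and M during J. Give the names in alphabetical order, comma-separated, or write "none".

B, Z

Target J = [14:15, 20:00].
Intermediaries M with M during J: P.
Via P — items with X contains P: B, Z.
Union: B, Z.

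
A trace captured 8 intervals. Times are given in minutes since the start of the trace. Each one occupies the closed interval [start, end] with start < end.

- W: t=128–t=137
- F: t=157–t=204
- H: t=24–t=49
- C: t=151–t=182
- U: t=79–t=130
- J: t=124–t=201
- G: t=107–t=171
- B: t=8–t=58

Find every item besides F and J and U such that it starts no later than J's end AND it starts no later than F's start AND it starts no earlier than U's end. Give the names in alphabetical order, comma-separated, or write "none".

Conditions: its start is no later than J's end (X.start <= t=201) AND its start is no later than F's start (X.start <= t=157) AND its start is no earlier than U's end (X.start >= t=130).
B: start t=8 <= t=201? ✓; start t=8 <= t=157? ✓; start t=8 >= t=130? ✗ → no.
C: start t=151 <= t=201? ✓; start t=151 <= t=157? ✓; start t=151 >= t=130? ✓ → yes.
G: start t=107 <= t=201? ✓; start t=107 <= t=157? ✓; start t=107 >= t=130? ✗ → no.
H: start t=24 <= t=201? ✓; start t=24 <= t=157? ✓; start t=24 >= t=130? ✗ → no.
W: start t=128 <= t=201? ✓; start t=128 <= t=157? ✓; start t=128 >= t=130? ✗ → no.
Result: C.

C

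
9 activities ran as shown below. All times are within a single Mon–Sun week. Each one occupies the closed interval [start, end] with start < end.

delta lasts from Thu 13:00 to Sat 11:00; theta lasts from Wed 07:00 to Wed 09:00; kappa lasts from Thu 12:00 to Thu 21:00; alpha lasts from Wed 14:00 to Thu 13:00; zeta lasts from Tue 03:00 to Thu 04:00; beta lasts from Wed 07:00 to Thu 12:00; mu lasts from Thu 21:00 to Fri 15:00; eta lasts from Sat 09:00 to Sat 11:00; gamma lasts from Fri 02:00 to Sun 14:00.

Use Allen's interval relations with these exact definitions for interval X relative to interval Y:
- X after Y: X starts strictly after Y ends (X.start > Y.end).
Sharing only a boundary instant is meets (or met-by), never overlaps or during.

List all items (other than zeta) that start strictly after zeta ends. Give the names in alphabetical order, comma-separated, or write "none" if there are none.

delta, eta, gamma, kappa, mu

Target zeta = [Tue 03:00, Thu 04:00].
alpha [Wed 14:00, Thu 13:00] → overlapped-by → no.
beta [Wed 07:00, Thu 12:00] → overlapped-by → no.
delta [Thu 13:00, Sat 11:00] → after → yes.
eta [Sat 09:00, Sat 11:00] → after → yes.
gamma [Fri 02:00, Sun 14:00] → after → yes.
kappa [Thu 12:00, Thu 21:00] → after → yes.
mu [Thu 21:00, Fri 15:00] → after → yes.
theta [Wed 07:00, Wed 09:00] → during → no.
Result: delta, eta, gamma, kappa, mu.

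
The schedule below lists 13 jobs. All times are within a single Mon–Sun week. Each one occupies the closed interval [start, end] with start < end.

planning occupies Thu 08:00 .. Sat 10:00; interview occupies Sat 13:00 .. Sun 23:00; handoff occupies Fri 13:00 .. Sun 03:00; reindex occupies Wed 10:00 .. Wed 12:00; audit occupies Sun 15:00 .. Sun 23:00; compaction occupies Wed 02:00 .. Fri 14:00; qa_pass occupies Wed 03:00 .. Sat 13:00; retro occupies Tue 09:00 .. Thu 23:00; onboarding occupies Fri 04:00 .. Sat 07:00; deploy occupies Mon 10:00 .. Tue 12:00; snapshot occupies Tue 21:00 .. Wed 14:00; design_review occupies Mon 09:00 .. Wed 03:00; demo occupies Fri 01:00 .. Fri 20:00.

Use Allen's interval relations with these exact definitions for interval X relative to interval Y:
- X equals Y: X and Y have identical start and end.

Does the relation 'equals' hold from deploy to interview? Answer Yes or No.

No

deploy = [Mon 10:00, Tue 12:00], interview = [Sat 13:00, Sun 23:00].
Actual relation of deploy to interview: before.
Asked whether 'equals' holds → No.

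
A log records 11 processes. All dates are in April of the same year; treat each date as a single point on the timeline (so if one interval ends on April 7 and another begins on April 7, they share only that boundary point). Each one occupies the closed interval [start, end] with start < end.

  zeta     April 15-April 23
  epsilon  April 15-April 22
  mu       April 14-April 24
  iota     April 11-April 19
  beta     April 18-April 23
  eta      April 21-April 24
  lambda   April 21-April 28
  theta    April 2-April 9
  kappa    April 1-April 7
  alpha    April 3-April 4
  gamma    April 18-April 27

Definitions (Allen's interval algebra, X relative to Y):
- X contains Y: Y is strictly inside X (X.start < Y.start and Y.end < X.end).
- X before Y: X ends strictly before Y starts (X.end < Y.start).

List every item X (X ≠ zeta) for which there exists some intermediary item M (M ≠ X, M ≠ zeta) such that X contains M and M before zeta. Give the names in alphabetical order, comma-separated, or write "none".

Target zeta = [April 15, April 23].
Intermediaries M with M before zeta: alpha, kappa, theta.
Via alpha — items with X contains alpha: kappa, theta.
Via kappa — items with X contains kappa: none.
Via theta — items with X contains theta: none.
Union: kappa, theta.

kappa, theta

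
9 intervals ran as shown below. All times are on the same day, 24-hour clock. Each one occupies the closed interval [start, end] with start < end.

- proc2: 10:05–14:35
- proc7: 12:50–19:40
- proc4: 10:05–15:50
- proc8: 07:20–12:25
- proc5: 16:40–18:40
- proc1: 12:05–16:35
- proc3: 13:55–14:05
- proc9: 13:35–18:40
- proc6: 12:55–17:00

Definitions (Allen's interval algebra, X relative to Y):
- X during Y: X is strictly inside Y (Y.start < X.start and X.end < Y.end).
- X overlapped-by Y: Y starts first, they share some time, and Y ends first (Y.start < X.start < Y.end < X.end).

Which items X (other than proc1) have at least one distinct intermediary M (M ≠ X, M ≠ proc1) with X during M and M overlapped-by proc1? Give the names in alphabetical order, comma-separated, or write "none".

Target proc1 = [12:05, 16:35].
Intermediaries M with M overlapped-by proc1: proc6, proc7, proc9.
Via proc6 — items with X during proc6: proc3.
Via proc7 — items with X during proc7: proc3, proc5, proc6, proc9.
Via proc9 — items with X during proc9: proc3.
Union: proc3, proc5, proc6, proc9.

proc3, proc5, proc6, proc9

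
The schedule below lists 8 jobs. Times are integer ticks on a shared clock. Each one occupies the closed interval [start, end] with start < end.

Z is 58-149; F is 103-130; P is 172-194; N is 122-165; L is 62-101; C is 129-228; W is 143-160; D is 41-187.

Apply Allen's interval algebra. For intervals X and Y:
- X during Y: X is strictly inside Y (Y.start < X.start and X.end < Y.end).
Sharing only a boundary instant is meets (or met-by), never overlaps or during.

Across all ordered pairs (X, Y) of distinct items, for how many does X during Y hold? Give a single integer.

10

Checking all 56 ordered pairs for relation 'during'; matching pairs in alphabetical order:
(F, D): F during D ✓
(F, Z): F during Z ✓
(L, D): L during D ✓
(L, Z): L during Z ✓
(N, D): N during D ✓
(P, C): P during C ✓
(W, C): W during C ✓
(W, D): W during D ✓
(W, N): W during N ✓
(Z, D): Z during D ✓
Count: 10.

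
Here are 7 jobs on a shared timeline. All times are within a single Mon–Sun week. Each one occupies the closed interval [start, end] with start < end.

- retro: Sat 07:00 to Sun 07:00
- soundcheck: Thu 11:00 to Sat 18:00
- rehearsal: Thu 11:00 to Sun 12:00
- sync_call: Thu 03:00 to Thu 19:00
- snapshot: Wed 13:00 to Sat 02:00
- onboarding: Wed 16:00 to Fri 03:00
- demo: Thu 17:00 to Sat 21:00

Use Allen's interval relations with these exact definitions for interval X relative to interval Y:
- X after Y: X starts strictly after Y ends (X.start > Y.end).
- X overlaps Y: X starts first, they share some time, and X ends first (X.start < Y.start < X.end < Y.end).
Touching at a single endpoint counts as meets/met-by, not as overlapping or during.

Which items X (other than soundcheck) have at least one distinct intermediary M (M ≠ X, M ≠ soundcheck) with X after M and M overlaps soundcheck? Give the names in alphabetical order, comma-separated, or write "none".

Target soundcheck = [Thu 11:00, Sat 18:00].
Intermediaries M with M overlaps soundcheck: onboarding, snapshot, sync_call.
Via onboarding — items with X after onboarding: retro.
Via snapshot — items with X after snapshot: retro.
Via sync_call — items with X after sync_call: retro.
Union: retro.

retro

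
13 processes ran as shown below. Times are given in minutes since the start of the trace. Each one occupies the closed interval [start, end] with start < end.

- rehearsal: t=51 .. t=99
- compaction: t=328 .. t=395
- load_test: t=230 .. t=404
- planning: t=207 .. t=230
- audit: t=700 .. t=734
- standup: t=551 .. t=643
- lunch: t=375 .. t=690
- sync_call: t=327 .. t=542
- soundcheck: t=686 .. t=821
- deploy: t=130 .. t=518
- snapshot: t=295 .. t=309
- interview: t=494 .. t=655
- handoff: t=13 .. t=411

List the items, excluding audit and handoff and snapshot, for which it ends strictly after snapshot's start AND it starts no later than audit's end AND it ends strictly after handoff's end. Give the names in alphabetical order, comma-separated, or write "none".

deploy, interview, lunch, soundcheck, standup, sync_call

Conditions: its end is strictly after snapshot's start (X.end > t=295) AND its start is no later than audit's end (X.start <= t=734) AND its end is strictly after handoff's end (X.end > t=411).
compaction: end t=395 > t=295? ✓; start t=328 <= t=734? ✓; end t=395 > t=411? ✗ → no.
deploy: end t=518 > t=295? ✓; start t=130 <= t=734? ✓; end t=518 > t=411? ✓ → yes.
interview: end t=655 > t=295? ✓; start t=494 <= t=734? ✓; end t=655 > t=411? ✓ → yes.
load_test: end t=404 > t=295? ✓; start t=230 <= t=734? ✓; end t=404 > t=411? ✗ → no.
lunch: end t=690 > t=295? ✓; start t=375 <= t=734? ✓; end t=690 > t=411? ✓ → yes.
planning: end t=230 > t=295? ✗; start t=207 <= t=734? ✓; end t=230 > t=411? ✗ → no.
rehearsal: end t=99 > t=295? ✗; start t=51 <= t=734? ✓; end t=99 > t=411? ✗ → no.
soundcheck: end t=821 > t=295? ✓; start t=686 <= t=734? ✓; end t=821 > t=411? ✓ → yes.
standup: end t=643 > t=295? ✓; start t=551 <= t=734? ✓; end t=643 > t=411? ✓ → yes.
sync_call: end t=542 > t=295? ✓; start t=327 <= t=734? ✓; end t=542 > t=411? ✓ → yes.
Result: deploy, interview, lunch, soundcheck, standup, sync_call.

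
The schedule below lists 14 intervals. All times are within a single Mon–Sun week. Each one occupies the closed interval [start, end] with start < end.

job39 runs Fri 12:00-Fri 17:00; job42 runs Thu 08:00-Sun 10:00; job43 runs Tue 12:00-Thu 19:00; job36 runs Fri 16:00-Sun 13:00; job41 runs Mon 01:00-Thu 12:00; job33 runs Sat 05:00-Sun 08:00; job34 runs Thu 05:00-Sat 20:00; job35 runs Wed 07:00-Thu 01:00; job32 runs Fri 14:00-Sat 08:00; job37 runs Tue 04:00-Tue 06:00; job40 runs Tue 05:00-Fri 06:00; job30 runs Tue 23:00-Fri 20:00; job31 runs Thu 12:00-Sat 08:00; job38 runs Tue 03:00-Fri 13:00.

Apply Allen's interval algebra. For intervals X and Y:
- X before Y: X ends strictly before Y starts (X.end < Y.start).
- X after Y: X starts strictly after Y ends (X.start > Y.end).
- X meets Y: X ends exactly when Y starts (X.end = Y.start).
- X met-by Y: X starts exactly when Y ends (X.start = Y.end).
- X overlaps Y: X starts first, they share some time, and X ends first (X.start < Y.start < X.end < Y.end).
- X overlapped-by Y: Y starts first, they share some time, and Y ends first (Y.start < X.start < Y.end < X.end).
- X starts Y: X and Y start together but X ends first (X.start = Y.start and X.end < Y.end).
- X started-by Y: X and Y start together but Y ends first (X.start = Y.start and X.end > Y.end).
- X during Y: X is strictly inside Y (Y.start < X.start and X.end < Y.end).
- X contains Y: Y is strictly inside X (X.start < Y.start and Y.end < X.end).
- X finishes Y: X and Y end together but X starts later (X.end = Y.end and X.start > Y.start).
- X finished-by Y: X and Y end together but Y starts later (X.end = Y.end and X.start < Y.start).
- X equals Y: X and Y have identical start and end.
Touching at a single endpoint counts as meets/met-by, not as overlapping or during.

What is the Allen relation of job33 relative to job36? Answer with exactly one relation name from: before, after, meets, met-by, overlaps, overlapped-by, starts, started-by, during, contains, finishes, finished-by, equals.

during

job33 = [Sat 05:00, Sun 08:00]; job36 = [Fri 16:00, Sun 13:00].
Compare endpoints: job33.start > job36.start, job33.start < job36.end, job33.end > job36.start, job33.end < job36.end.
That pattern is 'during'.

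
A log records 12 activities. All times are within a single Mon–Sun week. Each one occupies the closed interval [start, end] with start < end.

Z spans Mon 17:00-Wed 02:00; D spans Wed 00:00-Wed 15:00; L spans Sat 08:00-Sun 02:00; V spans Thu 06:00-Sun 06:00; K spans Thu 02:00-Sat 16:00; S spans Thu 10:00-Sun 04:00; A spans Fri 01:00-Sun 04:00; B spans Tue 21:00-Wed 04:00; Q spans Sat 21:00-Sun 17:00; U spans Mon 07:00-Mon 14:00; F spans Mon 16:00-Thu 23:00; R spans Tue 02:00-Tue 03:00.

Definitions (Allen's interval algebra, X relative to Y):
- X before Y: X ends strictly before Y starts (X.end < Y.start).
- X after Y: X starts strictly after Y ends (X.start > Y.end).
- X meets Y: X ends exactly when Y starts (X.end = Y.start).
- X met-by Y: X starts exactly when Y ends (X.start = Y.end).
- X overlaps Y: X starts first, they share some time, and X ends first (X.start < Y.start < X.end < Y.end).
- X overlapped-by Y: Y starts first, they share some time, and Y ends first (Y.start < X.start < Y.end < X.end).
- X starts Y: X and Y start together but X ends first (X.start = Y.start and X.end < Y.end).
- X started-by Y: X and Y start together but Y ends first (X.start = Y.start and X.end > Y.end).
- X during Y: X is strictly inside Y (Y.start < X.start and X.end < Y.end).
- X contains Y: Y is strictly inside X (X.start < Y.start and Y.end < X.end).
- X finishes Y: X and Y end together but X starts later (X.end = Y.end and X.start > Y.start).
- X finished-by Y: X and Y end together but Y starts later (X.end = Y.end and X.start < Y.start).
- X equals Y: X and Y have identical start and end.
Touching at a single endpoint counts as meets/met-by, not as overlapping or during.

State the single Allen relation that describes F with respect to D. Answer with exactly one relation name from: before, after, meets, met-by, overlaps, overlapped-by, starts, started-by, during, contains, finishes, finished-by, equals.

F = [Mon 16:00, Thu 23:00]; D = [Wed 00:00, Wed 15:00].
Compare endpoints: F.start < D.start, F.start < D.end, F.end > D.start, F.end > D.end.
That pattern is 'contains'.

contains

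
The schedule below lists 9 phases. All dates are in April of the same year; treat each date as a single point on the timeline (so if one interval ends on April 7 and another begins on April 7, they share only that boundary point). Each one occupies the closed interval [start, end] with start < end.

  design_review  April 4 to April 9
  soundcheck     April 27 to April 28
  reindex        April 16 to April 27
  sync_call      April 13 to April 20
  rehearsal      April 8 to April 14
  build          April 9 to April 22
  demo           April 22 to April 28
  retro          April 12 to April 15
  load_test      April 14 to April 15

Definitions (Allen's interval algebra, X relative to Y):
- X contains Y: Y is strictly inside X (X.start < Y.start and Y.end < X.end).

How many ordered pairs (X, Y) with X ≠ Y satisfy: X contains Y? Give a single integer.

4

Checking all 72 ordered pairs for relation 'contains'; matching pairs in alphabetical order:
(build, load_test): build contains load_test ✓
(build, retro): build contains retro ✓
(build, sync_call): build contains sync_call ✓
(sync_call, load_test): sync_call contains load_test ✓
Count: 4.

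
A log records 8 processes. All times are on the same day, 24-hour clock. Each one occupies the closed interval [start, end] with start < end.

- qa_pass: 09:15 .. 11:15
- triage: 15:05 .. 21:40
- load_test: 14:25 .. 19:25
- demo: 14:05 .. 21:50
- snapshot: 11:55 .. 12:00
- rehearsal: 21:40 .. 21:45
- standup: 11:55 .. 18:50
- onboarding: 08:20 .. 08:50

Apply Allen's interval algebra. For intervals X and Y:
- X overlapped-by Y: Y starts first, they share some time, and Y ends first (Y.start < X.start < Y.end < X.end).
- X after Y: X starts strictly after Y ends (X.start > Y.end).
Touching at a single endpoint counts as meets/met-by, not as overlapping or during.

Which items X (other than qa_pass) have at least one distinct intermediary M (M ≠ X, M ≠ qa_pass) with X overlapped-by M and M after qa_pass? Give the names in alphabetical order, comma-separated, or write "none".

Target qa_pass = [09:15, 11:15].
Intermediaries M with M after qa_pass: demo, load_test, rehearsal, snapshot, standup, triage.
Via demo — items with X overlapped-by demo: none.
Via load_test — items with X overlapped-by load_test: triage.
Via rehearsal — items with X overlapped-by rehearsal: none.
Via snapshot — items with X overlapped-by snapshot: none.
Via standup — items with X overlapped-by standup: demo, load_test, triage.
Via triage — items with X overlapped-by triage: none.
Union: demo, load_test, triage.

demo, load_test, triage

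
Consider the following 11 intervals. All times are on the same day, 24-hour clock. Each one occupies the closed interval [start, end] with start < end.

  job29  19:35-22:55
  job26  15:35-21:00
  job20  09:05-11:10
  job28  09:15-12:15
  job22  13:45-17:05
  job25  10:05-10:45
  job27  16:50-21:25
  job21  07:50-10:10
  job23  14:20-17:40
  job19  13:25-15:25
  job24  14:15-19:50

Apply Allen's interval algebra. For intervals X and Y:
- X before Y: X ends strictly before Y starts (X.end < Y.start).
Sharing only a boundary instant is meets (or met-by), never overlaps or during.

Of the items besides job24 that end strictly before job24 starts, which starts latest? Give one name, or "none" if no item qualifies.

Target job24 = [14:15, 19:50].
job19 [13:25, 15:25] → overlaps → excluded.
job20 [09:05, 11:10] → before → candidate.
job21 [07:50, 10:10] → before → candidate.
job22 [13:45, 17:05] → overlaps → excluded.
job23 [14:20, 17:40] → during → excluded.
job25 [10:05, 10:45] → before → candidate.
job26 [15:35, 21:00] → overlapped-by → excluded.
job27 [16:50, 21:25] → overlapped-by → excluded.
job28 [09:15, 12:15] → before → candidate.
job29 [19:35, 22:55] → overlapped-by → excluded.
Among candidates, latest start is 10:05 → job25.

job25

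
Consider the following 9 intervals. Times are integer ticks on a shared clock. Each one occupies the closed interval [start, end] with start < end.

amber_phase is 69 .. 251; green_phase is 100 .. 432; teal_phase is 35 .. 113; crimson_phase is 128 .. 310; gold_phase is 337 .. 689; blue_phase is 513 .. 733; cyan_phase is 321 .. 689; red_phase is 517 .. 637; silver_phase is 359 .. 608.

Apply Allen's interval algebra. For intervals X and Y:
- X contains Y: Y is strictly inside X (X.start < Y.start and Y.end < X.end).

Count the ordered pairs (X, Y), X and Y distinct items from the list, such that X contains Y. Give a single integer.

Checking all 72 ordered pairs for relation 'contains'; matching pairs in alphabetical order:
(blue_phase, red_phase): blue_phase contains red_phase ✓
(cyan_phase, red_phase): cyan_phase contains red_phase ✓
(cyan_phase, silver_phase): cyan_phase contains silver_phase ✓
(gold_phase, red_phase): gold_phase contains red_phase ✓
(gold_phase, silver_phase): gold_phase contains silver_phase ✓
(green_phase, crimson_phase): green_phase contains crimson_phase ✓
Count: 6.

6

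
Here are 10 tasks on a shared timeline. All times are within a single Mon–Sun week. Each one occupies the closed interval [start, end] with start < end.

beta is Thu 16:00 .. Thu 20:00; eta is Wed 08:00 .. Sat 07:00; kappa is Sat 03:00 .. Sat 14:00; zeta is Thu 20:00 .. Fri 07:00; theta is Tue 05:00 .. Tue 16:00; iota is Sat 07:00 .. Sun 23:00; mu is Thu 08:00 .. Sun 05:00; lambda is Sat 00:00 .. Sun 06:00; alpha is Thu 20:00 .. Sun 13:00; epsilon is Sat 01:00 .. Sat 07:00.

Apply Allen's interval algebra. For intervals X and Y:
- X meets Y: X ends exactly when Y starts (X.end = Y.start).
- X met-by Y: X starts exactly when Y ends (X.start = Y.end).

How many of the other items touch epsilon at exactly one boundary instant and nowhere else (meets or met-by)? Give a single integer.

1

Target epsilon = [Sat 01:00, Sat 07:00].
alpha [Thu 20:00, Sun 13:00] → contains → no.
beta [Thu 16:00, Thu 20:00] → before → no.
eta [Wed 08:00, Sat 07:00] → finished-by → no.
iota [Sat 07:00, Sun 23:00] → met-by → counts.
kappa [Sat 03:00, Sat 14:00] → overlapped-by → no.
lambda [Sat 00:00, Sun 06:00] → contains → no.
mu [Thu 08:00, Sun 05:00] → contains → no.
theta [Tue 05:00, Tue 16:00] → before → no.
zeta [Thu 20:00, Fri 07:00] → before → no.
Total: 1.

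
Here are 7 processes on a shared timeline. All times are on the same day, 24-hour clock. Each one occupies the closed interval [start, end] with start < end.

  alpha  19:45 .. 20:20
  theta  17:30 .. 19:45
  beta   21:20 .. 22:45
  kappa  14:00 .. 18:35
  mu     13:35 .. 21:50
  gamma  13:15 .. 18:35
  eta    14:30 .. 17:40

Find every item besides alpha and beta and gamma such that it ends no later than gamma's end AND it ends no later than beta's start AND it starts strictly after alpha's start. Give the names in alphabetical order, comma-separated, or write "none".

Conditions: its end is no later than gamma's end (X.end <= 18:35) AND its end is no later than beta's start (X.end <= 21:20) AND its start is strictly after alpha's start (X.start > 19:45).
eta: end 17:40 <= 18:35? ✓; end 17:40 <= 21:20? ✓; start 14:30 > 19:45? ✗ → no.
kappa: end 18:35 <= 18:35? ✓; end 18:35 <= 21:20? ✓; start 14:00 > 19:45? ✗ → no.
mu: end 21:50 <= 18:35? ✗; end 21:50 <= 21:20? ✗; start 13:35 > 19:45? ✗ → no.
theta: end 19:45 <= 18:35? ✗; end 19:45 <= 21:20? ✓; start 17:30 > 19:45? ✗ → no.
Result: none.

none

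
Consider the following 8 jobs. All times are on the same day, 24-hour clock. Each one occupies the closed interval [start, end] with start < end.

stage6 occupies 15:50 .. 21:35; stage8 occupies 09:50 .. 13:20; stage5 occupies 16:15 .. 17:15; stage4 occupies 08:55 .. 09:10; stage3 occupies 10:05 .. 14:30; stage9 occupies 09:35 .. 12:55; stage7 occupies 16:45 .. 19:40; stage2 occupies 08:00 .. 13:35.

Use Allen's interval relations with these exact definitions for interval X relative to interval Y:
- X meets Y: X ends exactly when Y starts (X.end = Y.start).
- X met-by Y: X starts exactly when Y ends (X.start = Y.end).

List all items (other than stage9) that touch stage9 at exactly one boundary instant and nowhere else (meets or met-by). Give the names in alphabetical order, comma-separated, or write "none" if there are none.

Target stage9 = [09:35, 12:55].
stage2 [08:00, 13:35] → contains → no.
stage3 [10:05, 14:30] → overlapped-by → no.
stage4 [08:55, 09:10] → before → no.
stage5 [16:15, 17:15] → after → no.
stage6 [15:50, 21:35] → after → no.
stage7 [16:45, 19:40] → after → no.
stage8 [09:50, 13:20] → overlapped-by → no.
Result: none.

none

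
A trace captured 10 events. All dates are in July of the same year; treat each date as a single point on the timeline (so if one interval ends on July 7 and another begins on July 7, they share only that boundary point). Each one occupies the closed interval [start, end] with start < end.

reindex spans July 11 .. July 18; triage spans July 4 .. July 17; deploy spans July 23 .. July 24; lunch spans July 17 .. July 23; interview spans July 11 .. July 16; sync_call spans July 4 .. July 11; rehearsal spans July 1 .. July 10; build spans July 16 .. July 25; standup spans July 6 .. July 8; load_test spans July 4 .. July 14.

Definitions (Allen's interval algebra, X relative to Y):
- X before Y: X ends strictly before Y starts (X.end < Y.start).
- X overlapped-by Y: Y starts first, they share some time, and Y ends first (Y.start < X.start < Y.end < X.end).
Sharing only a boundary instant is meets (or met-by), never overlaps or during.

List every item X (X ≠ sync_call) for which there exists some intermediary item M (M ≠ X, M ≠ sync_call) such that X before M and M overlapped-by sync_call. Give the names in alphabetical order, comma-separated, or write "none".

none

Target sync_call = [July 4, July 11].
Intermediaries M with M overlapped-by sync_call: none.
Union: none.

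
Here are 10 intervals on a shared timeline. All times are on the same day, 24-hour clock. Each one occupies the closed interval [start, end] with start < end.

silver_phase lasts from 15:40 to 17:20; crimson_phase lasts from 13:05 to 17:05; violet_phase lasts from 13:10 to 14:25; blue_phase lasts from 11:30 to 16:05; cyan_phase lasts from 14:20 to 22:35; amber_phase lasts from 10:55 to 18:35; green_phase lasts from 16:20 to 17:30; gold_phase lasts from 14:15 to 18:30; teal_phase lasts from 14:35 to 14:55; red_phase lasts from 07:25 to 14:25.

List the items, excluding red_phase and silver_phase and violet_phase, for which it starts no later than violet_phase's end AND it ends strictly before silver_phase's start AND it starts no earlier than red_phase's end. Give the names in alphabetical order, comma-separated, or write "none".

Conditions: its start is no later than violet_phase's end (X.start <= 14:25) AND its end is strictly before silver_phase's start (X.end < 15:40) AND its start is no earlier than red_phase's end (X.start >= 14:25).
amber_phase: start 10:55 <= 14:25? ✓; end 18:35 < 15:40? ✗; start 10:55 >= 14:25? ✗ → no.
blue_phase: start 11:30 <= 14:25? ✓; end 16:05 < 15:40? ✗; start 11:30 >= 14:25? ✗ → no.
crimson_phase: start 13:05 <= 14:25? ✓; end 17:05 < 15:40? ✗; start 13:05 >= 14:25? ✗ → no.
cyan_phase: start 14:20 <= 14:25? ✓; end 22:35 < 15:40? ✗; start 14:20 >= 14:25? ✗ → no.
gold_phase: start 14:15 <= 14:25? ✓; end 18:30 < 15:40? ✗; start 14:15 >= 14:25? ✗ → no.
green_phase: start 16:20 <= 14:25? ✗; end 17:30 < 15:40? ✗; start 16:20 >= 14:25? ✓ → no.
teal_phase: start 14:35 <= 14:25? ✗; end 14:55 < 15:40? ✓; start 14:35 >= 14:25? ✓ → no.
Result: none.

none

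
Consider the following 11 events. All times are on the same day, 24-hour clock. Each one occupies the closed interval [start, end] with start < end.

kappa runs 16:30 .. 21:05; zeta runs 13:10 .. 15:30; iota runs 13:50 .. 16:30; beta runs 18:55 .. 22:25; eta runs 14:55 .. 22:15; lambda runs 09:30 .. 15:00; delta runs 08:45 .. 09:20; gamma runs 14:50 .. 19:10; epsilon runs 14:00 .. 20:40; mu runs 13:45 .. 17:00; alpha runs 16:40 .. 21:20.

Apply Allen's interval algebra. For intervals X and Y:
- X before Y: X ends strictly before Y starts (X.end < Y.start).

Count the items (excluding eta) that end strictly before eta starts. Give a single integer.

Target eta = [14:55, 22:15].
alpha [16:40, 21:20] → during → no.
beta [18:55, 22:25] → overlapped-by → no.
delta [08:45, 09:20] → before → counts.
epsilon [14:00, 20:40] → overlaps → no.
gamma [14:50, 19:10] → overlaps → no.
iota [13:50, 16:30] → overlaps → no.
kappa [16:30, 21:05] → during → no.
lambda [09:30, 15:00] → overlaps → no.
mu [13:45, 17:00] → overlaps → no.
zeta [13:10, 15:30] → overlaps → no.
Total: 1.

1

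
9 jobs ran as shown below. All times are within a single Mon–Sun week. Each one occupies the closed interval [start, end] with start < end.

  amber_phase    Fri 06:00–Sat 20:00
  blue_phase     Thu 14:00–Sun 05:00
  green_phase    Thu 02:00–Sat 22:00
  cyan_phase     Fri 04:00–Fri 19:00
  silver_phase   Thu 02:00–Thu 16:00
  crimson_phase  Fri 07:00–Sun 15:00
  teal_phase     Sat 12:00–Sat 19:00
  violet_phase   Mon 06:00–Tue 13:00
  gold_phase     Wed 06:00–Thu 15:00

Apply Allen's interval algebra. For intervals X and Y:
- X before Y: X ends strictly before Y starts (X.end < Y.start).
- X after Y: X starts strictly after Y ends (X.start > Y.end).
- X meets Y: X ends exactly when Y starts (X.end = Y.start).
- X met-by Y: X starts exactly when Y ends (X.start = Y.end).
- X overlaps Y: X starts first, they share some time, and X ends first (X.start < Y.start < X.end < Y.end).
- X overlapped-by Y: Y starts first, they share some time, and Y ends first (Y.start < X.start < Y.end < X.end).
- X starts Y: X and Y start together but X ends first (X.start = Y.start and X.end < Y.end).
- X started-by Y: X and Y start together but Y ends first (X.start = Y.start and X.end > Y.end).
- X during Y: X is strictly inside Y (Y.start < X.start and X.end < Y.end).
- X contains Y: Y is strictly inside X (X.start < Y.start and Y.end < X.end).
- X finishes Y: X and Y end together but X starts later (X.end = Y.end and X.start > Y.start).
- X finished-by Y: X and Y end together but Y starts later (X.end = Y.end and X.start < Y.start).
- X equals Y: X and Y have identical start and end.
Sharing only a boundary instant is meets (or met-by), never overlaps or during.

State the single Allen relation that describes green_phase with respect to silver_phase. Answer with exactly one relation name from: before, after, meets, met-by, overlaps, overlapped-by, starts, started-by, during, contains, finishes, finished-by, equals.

green_phase = [Thu 02:00, Sat 22:00]; silver_phase = [Thu 02:00, Thu 16:00].
Compare endpoints: green_phase.start = silver_phase.start, green_phase.start < silver_phase.end, green_phase.end > silver_phase.start, green_phase.end > silver_phase.end.
That pattern is 'started-by'.

started-by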